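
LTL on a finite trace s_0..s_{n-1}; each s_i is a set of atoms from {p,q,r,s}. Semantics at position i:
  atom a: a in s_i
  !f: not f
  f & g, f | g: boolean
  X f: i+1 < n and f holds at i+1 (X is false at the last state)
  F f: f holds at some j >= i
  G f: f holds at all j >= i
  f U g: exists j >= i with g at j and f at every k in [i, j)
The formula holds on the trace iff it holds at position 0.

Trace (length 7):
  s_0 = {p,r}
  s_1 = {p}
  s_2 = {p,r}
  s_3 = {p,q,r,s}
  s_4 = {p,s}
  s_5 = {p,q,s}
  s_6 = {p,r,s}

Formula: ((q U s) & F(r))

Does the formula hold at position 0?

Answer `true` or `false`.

Answer: false

Derivation:
s_0={p,r}: ((q U s) & F(r))=False (q U s)=False q=False s=False F(r)=True r=True
s_1={p}: ((q U s) & F(r))=False (q U s)=False q=False s=False F(r)=True r=False
s_2={p,r}: ((q U s) & F(r))=False (q U s)=False q=False s=False F(r)=True r=True
s_3={p,q,r,s}: ((q U s) & F(r))=True (q U s)=True q=True s=True F(r)=True r=True
s_4={p,s}: ((q U s) & F(r))=True (q U s)=True q=False s=True F(r)=True r=False
s_5={p,q,s}: ((q U s) & F(r))=True (q U s)=True q=True s=True F(r)=True r=False
s_6={p,r,s}: ((q U s) & F(r))=True (q U s)=True q=False s=True F(r)=True r=True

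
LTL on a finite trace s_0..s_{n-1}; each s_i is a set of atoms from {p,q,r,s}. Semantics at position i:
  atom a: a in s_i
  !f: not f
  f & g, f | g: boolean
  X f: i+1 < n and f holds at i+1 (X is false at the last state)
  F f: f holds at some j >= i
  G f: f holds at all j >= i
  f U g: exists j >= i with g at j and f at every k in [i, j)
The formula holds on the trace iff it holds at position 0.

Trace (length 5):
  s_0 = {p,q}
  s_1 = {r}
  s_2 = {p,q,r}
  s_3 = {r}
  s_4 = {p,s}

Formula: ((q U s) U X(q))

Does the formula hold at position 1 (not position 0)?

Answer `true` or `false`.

s_0={p,q}: ((q U s) U X(q))=False (q U s)=False q=True s=False X(q)=False
s_1={r}: ((q U s) U X(q))=True (q U s)=False q=False s=False X(q)=True
s_2={p,q,r}: ((q U s) U X(q))=False (q U s)=False q=True s=False X(q)=False
s_3={r}: ((q U s) U X(q))=False (q U s)=False q=False s=False X(q)=False
s_4={p,s}: ((q U s) U X(q))=False (q U s)=True q=False s=True X(q)=False
Evaluating at position 1: result = True

Answer: true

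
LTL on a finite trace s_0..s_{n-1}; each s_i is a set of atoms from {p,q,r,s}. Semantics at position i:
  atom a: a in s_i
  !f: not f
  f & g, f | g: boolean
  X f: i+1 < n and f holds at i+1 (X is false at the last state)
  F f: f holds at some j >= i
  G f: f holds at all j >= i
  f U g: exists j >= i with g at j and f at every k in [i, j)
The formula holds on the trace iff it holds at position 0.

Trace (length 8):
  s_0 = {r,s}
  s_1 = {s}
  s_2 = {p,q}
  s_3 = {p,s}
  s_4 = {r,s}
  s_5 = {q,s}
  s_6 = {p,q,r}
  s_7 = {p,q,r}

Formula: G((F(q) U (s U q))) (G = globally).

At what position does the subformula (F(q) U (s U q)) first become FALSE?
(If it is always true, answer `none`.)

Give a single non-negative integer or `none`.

s_0={r,s}: (F(q) U (s U q))=True F(q)=True q=False (s U q)=True s=True
s_1={s}: (F(q) U (s U q))=True F(q)=True q=False (s U q)=True s=True
s_2={p,q}: (F(q) U (s U q))=True F(q)=True q=True (s U q)=True s=False
s_3={p,s}: (F(q) U (s U q))=True F(q)=True q=False (s U q)=True s=True
s_4={r,s}: (F(q) U (s U q))=True F(q)=True q=False (s U q)=True s=True
s_5={q,s}: (F(q) U (s U q))=True F(q)=True q=True (s U q)=True s=True
s_6={p,q,r}: (F(q) U (s U q))=True F(q)=True q=True (s U q)=True s=False
s_7={p,q,r}: (F(q) U (s U q))=True F(q)=True q=True (s U q)=True s=False
G((F(q) U (s U q))) holds globally = True
No violation — formula holds at every position.

Answer: none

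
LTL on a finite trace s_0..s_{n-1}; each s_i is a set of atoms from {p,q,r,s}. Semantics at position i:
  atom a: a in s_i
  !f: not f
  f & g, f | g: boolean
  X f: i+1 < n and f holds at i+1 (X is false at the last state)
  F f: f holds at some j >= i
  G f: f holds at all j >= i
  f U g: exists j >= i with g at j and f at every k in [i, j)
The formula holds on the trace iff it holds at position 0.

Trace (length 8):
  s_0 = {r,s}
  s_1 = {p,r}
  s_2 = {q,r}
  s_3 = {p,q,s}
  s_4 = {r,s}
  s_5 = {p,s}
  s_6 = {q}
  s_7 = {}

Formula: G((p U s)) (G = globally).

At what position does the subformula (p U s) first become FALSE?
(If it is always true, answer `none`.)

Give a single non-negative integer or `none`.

s_0={r,s}: (p U s)=True p=False s=True
s_1={p,r}: (p U s)=False p=True s=False
s_2={q,r}: (p U s)=False p=False s=False
s_3={p,q,s}: (p U s)=True p=True s=True
s_4={r,s}: (p U s)=True p=False s=True
s_5={p,s}: (p U s)=True p=True s=True
s_6={q}: (p U s)=False p=False s=False
s_7={}: (p U s)=False p=False s=False
G((p U s)) holds globally = False
First violation at position 1.

Answer: 1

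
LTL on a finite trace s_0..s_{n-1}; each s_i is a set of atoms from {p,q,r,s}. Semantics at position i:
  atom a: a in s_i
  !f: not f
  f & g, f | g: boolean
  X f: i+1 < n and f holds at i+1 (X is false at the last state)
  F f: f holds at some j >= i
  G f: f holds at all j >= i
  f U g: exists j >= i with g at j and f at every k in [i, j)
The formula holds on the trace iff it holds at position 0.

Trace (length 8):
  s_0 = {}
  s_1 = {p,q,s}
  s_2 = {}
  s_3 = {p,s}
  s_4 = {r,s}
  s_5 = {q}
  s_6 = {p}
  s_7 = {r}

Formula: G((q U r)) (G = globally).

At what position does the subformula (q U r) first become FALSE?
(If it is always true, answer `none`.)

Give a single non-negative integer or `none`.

Answer: 0

Derivation:
s_0={}: (q U r)=False q=False r=False
s_1={p,q,s}: (q U r)=False q=True r=False
s_2={}: (q U r)=False q=False r=False
s_3={p,s}: (q U r)=False q=False r=False
s_4={r,s}: (q U r)=True q=False r=True
s_5={q}: (q U r)=False q=True r=False
s_6={p}: (q U r)=False q=False r=False
s_7={r}: (q U r)=True q=False r=True
G((q U r)) holds globally = False
First violation at position 0.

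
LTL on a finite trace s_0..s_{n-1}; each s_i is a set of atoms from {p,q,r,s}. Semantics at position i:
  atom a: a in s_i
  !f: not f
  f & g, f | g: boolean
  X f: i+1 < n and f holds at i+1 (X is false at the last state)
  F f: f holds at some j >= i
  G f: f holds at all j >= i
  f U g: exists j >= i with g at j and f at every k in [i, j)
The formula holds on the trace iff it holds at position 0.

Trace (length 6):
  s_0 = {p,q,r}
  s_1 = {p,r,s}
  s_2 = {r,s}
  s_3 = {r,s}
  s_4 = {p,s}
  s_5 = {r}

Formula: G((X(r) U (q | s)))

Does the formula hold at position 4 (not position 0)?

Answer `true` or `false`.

Answer: false

Derivation:
s_0={p,q,r}: G((X(r) U (q | s)))=False (X(r) U (q | s))=True X(r)=True r=True (q | s)=True q=True s=False
s_1={p,r,s}: G((X(r) U (q | s)))=False (X(r) U (q | s))=True X(r)=True r=True (q | s)=True q=False s=True
s_2={r,s}: G((X(r) U (q | s)))=False (X(r) U (q | s))=True X(r)=True r=True (q | s)=True q=False s=True
s_3={r,s}: G((X(r) U (q | s)))=False (X(r) U (q | s))=True X(r)=False r=True (q | s)=True q=False s=True
s_4={p,s}: G((X(r) U (q | s)))=False (X(r) U (q | s))=True X(r)=True r=False (q | s)=True q=False s=True
s_5={r}: G((X(r) U (q | s)))=False (X(r) U (q | s))=False X(r)=False r=True (q | s)=False q=False s=False
Evaluating at position 4: result = False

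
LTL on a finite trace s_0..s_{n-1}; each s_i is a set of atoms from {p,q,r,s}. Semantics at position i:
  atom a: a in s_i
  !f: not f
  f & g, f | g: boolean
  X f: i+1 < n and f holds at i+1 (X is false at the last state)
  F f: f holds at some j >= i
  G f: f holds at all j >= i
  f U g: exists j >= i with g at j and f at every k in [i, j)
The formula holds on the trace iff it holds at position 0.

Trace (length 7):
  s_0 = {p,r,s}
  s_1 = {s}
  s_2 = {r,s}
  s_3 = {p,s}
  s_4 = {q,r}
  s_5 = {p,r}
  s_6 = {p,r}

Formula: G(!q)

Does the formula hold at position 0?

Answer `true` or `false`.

Answer: false

Derivation:
s_0={p,r,s}: G(!q)=False !q=True q=False
s_1={s}: G(!q)=False !q=True q=False
s_2={r,s}: G(!q)=False !q=True q=False
s_3={p,s}: G(!q)=False !q=True q=False
s_4={q,r}: G(!q)=False !q=False q=True
s_5={p,r}: G(!q)=True !q=True q=False
s_6={p,r}: G(!q)=True !q=True q=False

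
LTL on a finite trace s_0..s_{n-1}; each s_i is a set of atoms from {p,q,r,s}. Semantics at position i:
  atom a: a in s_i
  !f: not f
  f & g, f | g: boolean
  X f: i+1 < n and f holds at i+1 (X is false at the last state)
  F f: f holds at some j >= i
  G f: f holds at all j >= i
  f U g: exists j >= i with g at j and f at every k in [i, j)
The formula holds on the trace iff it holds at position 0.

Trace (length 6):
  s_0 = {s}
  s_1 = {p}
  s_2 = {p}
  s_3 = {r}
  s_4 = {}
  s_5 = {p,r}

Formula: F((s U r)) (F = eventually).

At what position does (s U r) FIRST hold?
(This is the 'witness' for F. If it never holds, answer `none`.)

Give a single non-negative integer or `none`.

Answer: 3

Derivation:
s_0={s}: (s U r)=False s=True r=False
s_1={p}: (s U r)=False s=False r=False
s_2={p}: (s U r)=False s=False r=False
s_3={r}: (s U r)=True s=False r=True
s_4={}: (s U r)=False s=False r=False
s_5={p,r}: (s U r)=True s=False r=True
F((s U r)) holds; first witness at position 3.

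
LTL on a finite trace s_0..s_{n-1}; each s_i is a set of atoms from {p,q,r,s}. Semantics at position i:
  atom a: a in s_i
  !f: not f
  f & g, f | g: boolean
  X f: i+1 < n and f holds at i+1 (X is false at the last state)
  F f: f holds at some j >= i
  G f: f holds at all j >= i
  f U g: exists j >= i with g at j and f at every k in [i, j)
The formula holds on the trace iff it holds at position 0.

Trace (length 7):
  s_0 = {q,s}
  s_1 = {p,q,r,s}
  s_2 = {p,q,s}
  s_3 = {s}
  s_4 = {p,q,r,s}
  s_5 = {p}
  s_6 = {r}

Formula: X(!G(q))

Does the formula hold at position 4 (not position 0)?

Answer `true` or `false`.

Answer: true

Derivation:
s_0={q,s}: X(!G(q))=True !G(q)=True G(q)=False q=True
s_1={p,q,r,s}: X(!G(q))=True !G(q)=True G(q)=False q=True
s_2={p,q,s}: X(!G(q))=True !G(q)=True G(q)=False q=True
s_3={s}: X(!G(q))=True !G(q)=True G(q)=False q=False
s_4={p,q,r,s}: X(!G(q))=True !G(q)=True G(q)=False q=True
s_5={p}: X(!G(q))=True !G(q)=True G(q)=False q=False
s_6={r}: X(!G(q))=False !G(q)=True G(q)=False q=False
Evaluating at position 4: result = True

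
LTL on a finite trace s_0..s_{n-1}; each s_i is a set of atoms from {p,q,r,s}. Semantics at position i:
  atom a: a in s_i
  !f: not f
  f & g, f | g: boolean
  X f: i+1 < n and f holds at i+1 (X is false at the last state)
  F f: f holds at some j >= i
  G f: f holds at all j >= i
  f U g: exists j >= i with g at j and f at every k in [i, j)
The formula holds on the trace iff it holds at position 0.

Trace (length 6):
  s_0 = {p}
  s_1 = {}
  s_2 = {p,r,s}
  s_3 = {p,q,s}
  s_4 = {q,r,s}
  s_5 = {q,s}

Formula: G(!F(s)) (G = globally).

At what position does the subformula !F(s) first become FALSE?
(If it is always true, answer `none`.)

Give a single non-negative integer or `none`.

Answer: 0

Derivation:
s_0={p}: !F(s)=False F(s)=True s=False
s_1={}: !F(s)=False F(s)=True s=False
s_2={p,r,s}: !F(s)=False F(s)=True s=True
s_3={p,q,s}: !F(s)=False F(s)=True s=True
s_4={q,r,s}: !F(s)=False F(s)=True s=True
s_5={q,s}: !F(s)=False F(s)=True s=True
G(!F(s)) holds globally = False
First violation at position 0.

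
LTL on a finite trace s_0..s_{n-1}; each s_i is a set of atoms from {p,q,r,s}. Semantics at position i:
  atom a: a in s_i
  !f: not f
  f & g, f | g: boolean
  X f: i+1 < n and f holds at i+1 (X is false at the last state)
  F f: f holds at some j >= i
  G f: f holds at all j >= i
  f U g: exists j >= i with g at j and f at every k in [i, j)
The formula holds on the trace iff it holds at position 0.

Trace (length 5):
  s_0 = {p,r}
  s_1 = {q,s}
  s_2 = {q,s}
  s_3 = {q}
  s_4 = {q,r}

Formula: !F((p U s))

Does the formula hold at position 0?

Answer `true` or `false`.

Answer: false

Derivation:
s_0={p,r}: !F((p U s))=False F((p U s))=True (p U s)=True p=True s=False
s_1={q,s}: !F((p U s))=False F((p U s))=True (p U s)=True p=False s=True
s_2={q,s}: !F((p U s))=False F((p U s))=True (p U s)=True p=False s=True
s_3={q}: !F((p U s))=True F((p U s))=False (p U s)=False p=False s=False
s_4={q,r}: !F((p U s))=True F((p U s))=False (p U s)=False p=False s=False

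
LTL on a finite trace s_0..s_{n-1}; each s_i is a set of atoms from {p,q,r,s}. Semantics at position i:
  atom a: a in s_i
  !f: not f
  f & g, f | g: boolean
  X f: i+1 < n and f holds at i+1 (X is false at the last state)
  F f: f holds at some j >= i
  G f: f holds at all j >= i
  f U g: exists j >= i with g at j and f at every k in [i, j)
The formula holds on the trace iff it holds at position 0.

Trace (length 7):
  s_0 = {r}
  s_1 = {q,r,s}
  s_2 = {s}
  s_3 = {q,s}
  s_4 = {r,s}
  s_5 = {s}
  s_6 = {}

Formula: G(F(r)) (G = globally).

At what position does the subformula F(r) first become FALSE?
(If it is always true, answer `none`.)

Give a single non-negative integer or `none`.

s_0={r}: F(r)=True r=True
s_1={q,r,s}: F(r)=True r=True
s_2={s}: F(r)=True r=False
s_3={q,s}: F(r)=True r=False
s_4={r,s}: F(r)=True r=True
s_5={s}: F(r)=False r=False
s_6={}: F(r)=False r=False
G(F(r)) holds globally = False
First violation at position 5.

Answer: 5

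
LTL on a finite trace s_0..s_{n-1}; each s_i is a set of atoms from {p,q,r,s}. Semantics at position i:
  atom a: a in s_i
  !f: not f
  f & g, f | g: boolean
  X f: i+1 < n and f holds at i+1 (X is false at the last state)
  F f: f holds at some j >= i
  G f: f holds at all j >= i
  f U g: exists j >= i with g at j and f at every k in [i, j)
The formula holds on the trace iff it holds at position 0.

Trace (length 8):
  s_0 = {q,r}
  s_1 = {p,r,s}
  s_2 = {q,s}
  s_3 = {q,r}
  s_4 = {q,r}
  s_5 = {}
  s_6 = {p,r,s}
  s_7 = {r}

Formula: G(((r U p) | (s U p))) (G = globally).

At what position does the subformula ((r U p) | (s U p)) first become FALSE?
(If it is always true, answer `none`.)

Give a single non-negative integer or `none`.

Answer: 2

Derivation:
s_0={q,r}: ((r U p) | (s U p))=True (r U p)=True r=True p=False (s U p)=False s=False
s_1={p,r,s}: ((r U p) | (s U p))=True (r U p)=True r=True p=True (s U p)=True s=True
s_2={q,s}: ((r U p) | (s U p))=False (r U p)=False r=False p=False (s U p)=False s=True
s_3={q,r}: ((r U p) | (s U p))=False (r U p)=False r=True p=False (s U p)=False s=False
s_4={q,r}: ((r U p) | (s U p))=False (r U p)=False r=True p=False (s U p)=False s=False
s_5={}: ((r U p) | (s U p))=False (r U p)=False r=False p=False (s U p)=False s=False
s_6={p,r,s}: ((r U p) | (s U p))=True (r U p)=True r=True p=True (s U p)=True s=True
s_7={r}: ((r U p) | (s U p))=False (r U p)=False r=True p=False (s U p)=False s=False
G(((r U p) | (s U p))) holds globally = False
First violation at position 2.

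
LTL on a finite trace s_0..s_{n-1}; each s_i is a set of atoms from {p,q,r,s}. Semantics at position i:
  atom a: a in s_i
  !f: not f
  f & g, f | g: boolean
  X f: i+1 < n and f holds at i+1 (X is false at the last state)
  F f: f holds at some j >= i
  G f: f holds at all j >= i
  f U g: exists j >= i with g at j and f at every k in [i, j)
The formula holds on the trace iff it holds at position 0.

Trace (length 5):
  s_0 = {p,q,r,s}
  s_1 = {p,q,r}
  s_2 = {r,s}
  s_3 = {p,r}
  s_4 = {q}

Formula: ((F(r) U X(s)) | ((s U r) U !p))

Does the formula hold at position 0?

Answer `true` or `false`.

Answer: true

Derivation:
s_0={p,q,r,s}: ((F(r) U X(s)) | ((s U r) U !p))=True (F(r) U X(s))=True F(r)=True r=True X(s)=False s=True ((s U r) U !p)=True (s U r)=True !p=False p=True
s_1={p,q,r}: ((F(r) U X(s)) | ((s U r) U !p))=True (F(r) U X(s))=True F(r)=True r=True X(s)=True s=False ((s U r) U !p)=True (s U r)=True !p=False p=True
s_2={r,s}: ((F(r) U X(s)) | ((s U r) U !p))=True (F(r) U X(s))=False F(r)=True r=True X(s)=False s=True ((s U r) U !p)=True (s U r)=True !p=True p=False
s_3={p,r}: ((F(r) U X(s)) | ((s U r) U !p))=True (F(r) U X(s))=False F(r)=True r=True X(s)=False s=False ((s U r) U !p)=True (s U r)=True !p=False p=True
s_4={q}: ((F(r) U X(s)) | ((s U r) U !p))=True (F(r) U X(s))=False F(r)=False r=False X(s)=False s=False ((s U r) U !p)=True (s U r)=False !p=True p=False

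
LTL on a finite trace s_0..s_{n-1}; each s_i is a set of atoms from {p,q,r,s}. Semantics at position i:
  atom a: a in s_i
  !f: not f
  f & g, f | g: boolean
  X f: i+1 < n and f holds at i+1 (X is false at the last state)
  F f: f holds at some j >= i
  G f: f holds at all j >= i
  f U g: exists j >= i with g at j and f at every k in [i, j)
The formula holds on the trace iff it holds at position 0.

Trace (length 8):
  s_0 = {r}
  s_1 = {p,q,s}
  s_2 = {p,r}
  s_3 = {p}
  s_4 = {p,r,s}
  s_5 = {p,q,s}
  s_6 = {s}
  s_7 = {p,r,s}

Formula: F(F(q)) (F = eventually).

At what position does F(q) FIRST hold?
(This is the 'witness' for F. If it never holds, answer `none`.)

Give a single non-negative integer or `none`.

s_0={r}: F(q)=True q=False
s_1={p,q,s}: F(q)=True q=True
s_2={p,r}: F(q)=True q=False
s_3={p}: F(q)=True q=False
s_4={p,r,s}: F(q)=True q=False
s_5={p,q,s}: F(q)=True q=True
s_6={s}: F(q)=False q=False
s_7={p,r,s}: F(q)=False q=False
F(F(q)) holds; first witness at position 0.

Answer: 0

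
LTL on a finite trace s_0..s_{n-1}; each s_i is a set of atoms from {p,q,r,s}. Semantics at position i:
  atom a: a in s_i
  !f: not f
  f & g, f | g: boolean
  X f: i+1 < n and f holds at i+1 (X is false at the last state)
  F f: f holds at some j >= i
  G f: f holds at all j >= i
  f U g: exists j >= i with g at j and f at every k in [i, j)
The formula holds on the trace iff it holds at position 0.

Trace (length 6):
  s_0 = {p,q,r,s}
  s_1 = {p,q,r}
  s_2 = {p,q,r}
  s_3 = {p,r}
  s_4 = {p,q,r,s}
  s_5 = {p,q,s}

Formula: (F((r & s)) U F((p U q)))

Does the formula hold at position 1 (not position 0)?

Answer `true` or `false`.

Answer: true

Derivation:
s_0={p,q,r,s}: (F((r & s)) U F((p U q)))=True F((r & s))=True (r & s)=True r=True s=True F((p U q))=True (p U q)=True p=True q=True
s_1={p,q,r}: (F((r & s)) U F((p U q)))=True F((r & s))=True (r & s)=False r=True s=False F((p U q))=True (p U q)=True p=True q=True
s_2={p,q,r}: (F((r & s)) U F((p U q)))=True F((r & s))=True (r & s)=False r=True s=False F((p U q))=True (p U q)=True p=True q=True
s_3={p,r}: (F((r & s)) U F((p U q)))=True F((r & s))=True (r & s)=False r=True s=False F((p U q))=True (p U q)=True p=True q=False
s_4={p,q,r,s}: (F((r & s)) U F((p U q)))=True F((r & s))=True (r & s)=True r=True s=True F((p U q))=True (p U q)=True p=True q=True
s_5={p,q,s}: (F((r & s)) U F((p U q)))=True F((r & s))=False (r & s)=False r=False s=True F((p U q))=True (p U q)=True p=True q=True
Evaluating at position 1: result = True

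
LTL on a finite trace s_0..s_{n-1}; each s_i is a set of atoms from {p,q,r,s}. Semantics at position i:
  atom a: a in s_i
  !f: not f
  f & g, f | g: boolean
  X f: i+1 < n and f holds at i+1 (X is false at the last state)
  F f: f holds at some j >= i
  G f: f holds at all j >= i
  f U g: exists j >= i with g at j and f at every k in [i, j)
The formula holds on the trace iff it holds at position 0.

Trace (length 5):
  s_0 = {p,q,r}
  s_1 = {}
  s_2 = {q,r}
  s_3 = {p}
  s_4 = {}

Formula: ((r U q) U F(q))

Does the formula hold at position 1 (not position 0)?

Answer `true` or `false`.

Answer: true

Derivation:
s_0={p,q,r}: ((r U q) U F(q))=True (r U q)=True r=True q=True F(q)=True
s_1={}: ((r U q) U F(q))=True (r U q)=False r=False q=False F(q)=True
s_2={q,r}: ((r U q) U F(q))=True (r U q)=True r=True q=True F(q)=True
s_3={p}: ((r U q) U F(q))=False (r U q)=False r=False q=False F(q)=False
s_4={}: ((r U q) U F(q))=False (r U q)=False r=False q=False F(q)=False
Evaluating at position 1: result = True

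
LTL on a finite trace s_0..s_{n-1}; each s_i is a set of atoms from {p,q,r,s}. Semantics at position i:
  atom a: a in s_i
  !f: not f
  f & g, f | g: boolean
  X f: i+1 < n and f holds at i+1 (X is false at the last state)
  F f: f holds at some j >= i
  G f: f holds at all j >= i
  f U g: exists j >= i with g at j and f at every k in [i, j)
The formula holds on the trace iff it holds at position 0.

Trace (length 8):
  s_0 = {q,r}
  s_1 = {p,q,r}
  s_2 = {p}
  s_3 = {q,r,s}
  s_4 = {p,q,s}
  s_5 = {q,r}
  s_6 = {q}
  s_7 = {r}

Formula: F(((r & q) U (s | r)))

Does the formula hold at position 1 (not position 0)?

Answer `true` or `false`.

s_0={q,r}: F(((r & q) U (s | r)))=True ((r & q) U (s | r))=True (r & q)=True r=True q=True (s | r)=True s=False
s_1={p,q,r}: F(((r & q) U (s | r)))=True ((r & q) U (s | r))=True (r & q)=True r=True q=True (s | r)=True s=False
s_2={p}: F(((r & q) U (s | r)))=True ((r & q) U (s | r))=False (r & q)=False r=False q=False (s | r)=False s=False
s_3={q,r,s}: F(((r & q) U (s | r)))=True ((r & q) U (s | r))=True (r & q)=True r=True q=True (s | r)=True s=True
s_4={p,q,s}: F(((r & q) U (s | r)))=True ((r & q) U (s | r))=True (r & q)=False r=False q=True (s | r)=True s=True
s_5={q,r}: F(((r & q) U (s | r)))=True ((r & q) U (s | r))=True (r & q)=True r=True q=True (s | r)=True s=False
s_6={q}: F(((r & q) U (s | r)))=True ((r & q) U (s | r))=False (r & q)=False r=False q=True (s | r)=False s=False
s_7={r}: F(((r & q) U (s | r)))=True ((r & q) U (s | r))=True (r & q)=False r=True q=False (s | r)=True s=False
Evaluating at position 1: result = True

Answer: true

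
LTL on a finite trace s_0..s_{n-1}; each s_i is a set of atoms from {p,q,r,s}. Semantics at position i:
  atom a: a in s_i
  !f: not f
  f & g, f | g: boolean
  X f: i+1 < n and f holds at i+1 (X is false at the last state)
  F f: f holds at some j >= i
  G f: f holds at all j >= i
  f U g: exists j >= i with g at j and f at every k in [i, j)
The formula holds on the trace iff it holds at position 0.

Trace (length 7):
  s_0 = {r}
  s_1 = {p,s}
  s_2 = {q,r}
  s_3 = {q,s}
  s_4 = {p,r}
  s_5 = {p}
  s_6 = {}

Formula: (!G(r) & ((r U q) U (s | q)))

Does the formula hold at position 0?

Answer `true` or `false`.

s_0={r}: (!G(r) & ((r U q) U (s | q)))=False !G(r)=True G(r)=False r=True ((r U q) U (s | q))=False (r U q)=False q=False (s | q)=False s=False
s_1={p,s}: (!G(r) & ((r U q) U (s | q)))=True !G(r)=True G(r)=False r=False ((r U q) U (s | q))=True (r U q)=False q=False (s | q)=True s=True
s_2={q,r}: (!G(r) & ((r U q) U (s | q)))=True !G(r)=True G(r)=False r=True ((r U q) U (s | q))=True (r U q)=True q=True (s | q)=True s=False
s_3={q,s}: (!G(r) & ((r U q) U (s | q)))=True !G(r)=True G(r)=False r=False ((r U q) U (s | q))=True (r U q)=True q=True (s | q)=True s=True
s_4={p,r}: (!G(r) & ((r U q) U (s | q)))=False !G(r)=True G(r)=False r=True ((r U q) U (s | q))=False (r U q)=False q=False (s | q)=False s=False
s_5={p}: (!G(r) & ((r U q) U (s | q)))=False !G(r)=True G(r)=False r=False ((r U q) U (s | q))=False (r U q)=False q=False (s | q)=False s=False
s_6={}: (!G(r) & ((r U q) U (s | q)))=False !G(r)=True G(r)=False r=False ((r U q) U (s | q))=False (r U q)=False q=False (s | q)=False s=False

Answer: false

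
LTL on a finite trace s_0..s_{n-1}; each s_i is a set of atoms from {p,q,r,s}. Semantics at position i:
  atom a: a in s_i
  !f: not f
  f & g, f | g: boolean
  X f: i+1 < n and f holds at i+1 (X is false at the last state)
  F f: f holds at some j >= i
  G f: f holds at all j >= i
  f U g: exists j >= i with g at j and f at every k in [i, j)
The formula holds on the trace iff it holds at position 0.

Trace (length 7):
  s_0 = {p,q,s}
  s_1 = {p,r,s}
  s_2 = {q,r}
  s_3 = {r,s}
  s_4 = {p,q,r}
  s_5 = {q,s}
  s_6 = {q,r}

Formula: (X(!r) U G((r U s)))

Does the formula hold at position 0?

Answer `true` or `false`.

Answer: false

Derivation:
s_0={p,q,s}: (X(!r) U G((r U s)))=False X(!r)=False !r=True r=False G((r U s))=False (r U s)=True s=True
s_1={p,r,s}: (X(!r) U G((r U s)))=False X(!r)=False !r=False r=True G((r U s))=False (r U s)=True s=True
s_2={q,r}: (X(!r) U G((r U s)))=False X(!r)=False !r=False r=True G((r U s))=False (r U s)=True s=False
s_3={r,s}: (X(!r) U G((r U s)))=False X(!r)=False !r=False r=True G((r U s))=False (r U s)=True s=True
s_4={p,q,r}: (X(!r) U G((r U s)))=False X(!r)=True !r=False r=True G((r U s))=False (r U s)=True s=False
s_5={q,s}: (X(!r) U G((r U s)))=False X(!r)=False !r=True r=False G((r U s))=False (r U s)=True s=True
s_6={q,r}: (X(!r) U G((r U s)))=False X(!r)=False !r=False r=True G((r U s))=False (r U s)=False s=False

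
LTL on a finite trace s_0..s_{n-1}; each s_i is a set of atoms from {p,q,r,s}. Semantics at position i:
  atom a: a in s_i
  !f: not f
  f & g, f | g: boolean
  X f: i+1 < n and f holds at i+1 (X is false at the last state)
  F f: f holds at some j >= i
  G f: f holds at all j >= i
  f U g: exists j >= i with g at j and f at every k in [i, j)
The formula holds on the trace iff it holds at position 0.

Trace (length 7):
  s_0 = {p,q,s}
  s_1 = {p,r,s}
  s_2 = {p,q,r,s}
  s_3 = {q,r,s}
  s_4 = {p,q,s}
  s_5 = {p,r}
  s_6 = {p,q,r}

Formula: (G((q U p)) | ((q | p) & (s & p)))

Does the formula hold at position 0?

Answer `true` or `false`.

Answer: true

Derivation:
s_0={p,q,s}: (G((q U p)) | ((q | p) & (s & p)))=True G((q U p))=True (q U p)=True q=True p=True ((q | p) & (s & p))=True (q | p)=True (s & p)=True s=True
s_1={p,r,s}: (G((q U p)) | ((q | p) & (s & p)))=True G((q U p))=True (q U p)=True q=False p=True ((q | p) & (s & p))=True (q | p)=True (s & p)=True s=True
s_2={p,q,r,s}: (G((q U p)) | ((q | p) & (s & p)))=True G((q U p))=True (q U p)=True q=True p=True ((q | p) & (s & p))=True (q | p)=True (s & p)=True s=True
s_3={q,r,s}: (G((q U p)) | ((q | p) & (s & p)))=True G((q U p))=True (q U p)=True q=True p=False ((q | p) & (s & p))=False (q | p)=True (s & p)=False s=True
s_4={p,q,s}: (G((q U p)) | ((q | p) & (s & p)))=True G((q U p))=True (q U p)=True q=True p=True ((q | p) & (s & p))=True (q | p)=True (s & p)=True s=True
s_5={p,r}: (G((q U p)) | ((q | p) & (s & p)))=True G((q U p))=True (q U p)=True q=False p=True ((q | p) & (s & p))=False (q | p)=True (s & p)=False s=False
s_6={p,q,r}: (G((q U p)) | ((q | p) & (s & p)))=True G((q U p))=True (q U p)=True q=True p=True ((q | p) & (s & p))=False (q | p)=True (s & p)=False s=False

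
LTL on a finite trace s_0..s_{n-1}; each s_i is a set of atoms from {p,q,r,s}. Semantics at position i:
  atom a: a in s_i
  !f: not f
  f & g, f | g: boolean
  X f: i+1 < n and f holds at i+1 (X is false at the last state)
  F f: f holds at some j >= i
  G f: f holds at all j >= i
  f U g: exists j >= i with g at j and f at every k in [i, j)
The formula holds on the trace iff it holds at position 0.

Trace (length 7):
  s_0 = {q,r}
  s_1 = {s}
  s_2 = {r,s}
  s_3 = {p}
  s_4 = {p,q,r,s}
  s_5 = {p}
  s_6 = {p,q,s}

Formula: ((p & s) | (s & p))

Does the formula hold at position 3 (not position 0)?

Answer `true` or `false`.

s_0={q,r}: ((p & s) | (s & p))=False (p & s)=False p=False s=False (s & p)=False
s_1={s}: ((p & s) | (s & p))=False (p & s)=False p=False s=True (s & p)=False
s_2={r,s}: ((p & s) | (s & p))=False (p & s)=False p=False s=True (s & p)=False
s_3={p}: ((p & s) | (s & p))=False (p & s)=False p=True s=False (s & p)=False
s_4={p,q,r,s}: ((p & s) | (s & p))=True (p & s)=True p=True s=True (s & p)=True
s_5={p}: ((p & s) | (s & p))=False (p & s)=False p=True s=False (s & p)=False
s_6={p,q,s}: ((p & s) | (s & p))=True (p & s)=True p=True s=True (s & p)=True
Evaluating at position 3: result = False

Answer: false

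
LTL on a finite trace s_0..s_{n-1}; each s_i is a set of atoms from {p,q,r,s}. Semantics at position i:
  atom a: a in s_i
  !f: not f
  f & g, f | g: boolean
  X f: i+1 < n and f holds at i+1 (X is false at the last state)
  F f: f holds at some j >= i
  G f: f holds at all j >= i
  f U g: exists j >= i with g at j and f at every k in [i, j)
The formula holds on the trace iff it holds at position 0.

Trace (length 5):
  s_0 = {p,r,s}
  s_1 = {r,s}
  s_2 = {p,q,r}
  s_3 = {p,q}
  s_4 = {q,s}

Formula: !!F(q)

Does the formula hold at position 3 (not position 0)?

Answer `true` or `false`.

Answer: true

Derivation:
s_0={p,r,s}: !!F(q)=True !F(q)=False F(q)=True q=False
s_1={r,s}: !!F(q)=True !F(q)=False F(q)=True q=False
s_2={p,q,r}: !!F(q)=True !F(q)=False F(q)=True q=True
s_3={p,q}: !!F(q)=True !F(q)=False F(q)=True q=True
s_4={q,s}: !!F(q)=True !F(q)=False F(q)=True q=True
Evaluating at position 3: result = True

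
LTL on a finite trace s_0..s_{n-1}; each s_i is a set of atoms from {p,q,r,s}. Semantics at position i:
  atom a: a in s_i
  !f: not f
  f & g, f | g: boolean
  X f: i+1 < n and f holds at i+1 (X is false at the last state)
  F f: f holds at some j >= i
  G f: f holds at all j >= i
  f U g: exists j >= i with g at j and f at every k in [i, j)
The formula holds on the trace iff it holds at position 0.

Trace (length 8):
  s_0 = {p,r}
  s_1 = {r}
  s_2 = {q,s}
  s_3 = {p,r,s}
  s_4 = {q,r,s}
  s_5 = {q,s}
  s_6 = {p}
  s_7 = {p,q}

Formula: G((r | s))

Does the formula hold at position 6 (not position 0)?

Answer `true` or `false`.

Answer: false

Derivation:
s_0={p,r}: G((r | s))=False (r | s)=True r=True s=False
s_1={r}: G((r | s))=False (r | s)=True r=True s=False
s_2={q,s}: G((r | s))=False (r | s)=True r=False s=True
s_3={p,r,s}: G((r | s))=False (r | s)=True r=True s=True
s_4={q,r,s}: G((r | s))=False (r | s)=True r=True s=True
s_5={q,s}: G((r | s))=False (r | s)=True r=False s=True
s_6={p}: G((r | s))=False (r | s)=False r=False s=False
s_7={p,q}: G((r | s))=False (r | s)=False r=False s=False
Evaluating at position 6: result = False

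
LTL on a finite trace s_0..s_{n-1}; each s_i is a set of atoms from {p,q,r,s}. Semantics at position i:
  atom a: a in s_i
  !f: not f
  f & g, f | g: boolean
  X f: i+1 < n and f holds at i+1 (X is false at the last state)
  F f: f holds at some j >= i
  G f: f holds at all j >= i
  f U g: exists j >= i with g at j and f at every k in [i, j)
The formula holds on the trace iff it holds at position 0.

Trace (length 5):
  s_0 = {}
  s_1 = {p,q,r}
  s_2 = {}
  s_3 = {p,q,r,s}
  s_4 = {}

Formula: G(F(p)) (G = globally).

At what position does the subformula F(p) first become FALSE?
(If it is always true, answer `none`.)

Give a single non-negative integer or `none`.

Answer: 4

Derivation:
s_0={}: F(p)=True p=False
s_1={p,q,r}: F(p)=True p=True
s_2={}: F(p)=True p=False
s_3={p,q,r,s}: F(p)=True p=True
s_4={}: F(p)=False p=False
G(F(p)) holds globally = False
First violation at position 4.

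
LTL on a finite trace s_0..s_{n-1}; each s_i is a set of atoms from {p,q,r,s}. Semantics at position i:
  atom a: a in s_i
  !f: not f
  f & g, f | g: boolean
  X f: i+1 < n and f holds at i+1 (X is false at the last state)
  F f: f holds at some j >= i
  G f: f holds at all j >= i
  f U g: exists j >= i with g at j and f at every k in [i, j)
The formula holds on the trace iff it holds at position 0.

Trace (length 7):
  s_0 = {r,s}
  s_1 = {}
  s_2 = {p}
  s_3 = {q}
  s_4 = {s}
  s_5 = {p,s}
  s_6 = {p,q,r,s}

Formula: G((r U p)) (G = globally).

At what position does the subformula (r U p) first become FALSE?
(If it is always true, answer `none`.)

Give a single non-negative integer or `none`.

s_0={r,s}: (r U p)=False r=True p=False
s_1={}: (r U p)=False r=False p=False
s_2={p}: (r U p)=True r=False p=True
s_3={q}: (r U p)=False r=False p=False
s_4={s}: (r U p)=False r=False p=False
s_5={p,s}: (r U p)=True r=False p=True
s_6={p,q,r,s}: (r U p)=True r=True p=True
G((r U p)) holds globally = False
First violation at position 0.

Answer: 0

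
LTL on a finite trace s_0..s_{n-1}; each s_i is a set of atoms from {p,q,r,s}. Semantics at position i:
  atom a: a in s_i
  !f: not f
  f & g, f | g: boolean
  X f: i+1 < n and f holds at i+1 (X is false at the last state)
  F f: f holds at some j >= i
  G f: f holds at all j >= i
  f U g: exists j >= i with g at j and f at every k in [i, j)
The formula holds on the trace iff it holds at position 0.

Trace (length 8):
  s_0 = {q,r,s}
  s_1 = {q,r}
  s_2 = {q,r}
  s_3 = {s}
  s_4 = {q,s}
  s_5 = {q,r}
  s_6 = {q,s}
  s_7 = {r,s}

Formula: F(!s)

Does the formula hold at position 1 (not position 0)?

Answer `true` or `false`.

s_0={q,r,s}: F(!s)=True !s=False s=True
s_1={q,r}: F(!s)=True !s=True s=False
s_2={q,r}: F(!s)=True !s=True s=False
s_3={s}: F(!s)=True !s=False s=True
s_4={q,s}: F(!s)=True !s=False s=True
s_5={q,r}: F(!s)=True !s=True s=False
s_6={q,s}: F(!s)=False !s=False s=True
s_7={r,s}: F(!s)=False !s=False s=True
Evaluating at position 1: result = True

Answer: true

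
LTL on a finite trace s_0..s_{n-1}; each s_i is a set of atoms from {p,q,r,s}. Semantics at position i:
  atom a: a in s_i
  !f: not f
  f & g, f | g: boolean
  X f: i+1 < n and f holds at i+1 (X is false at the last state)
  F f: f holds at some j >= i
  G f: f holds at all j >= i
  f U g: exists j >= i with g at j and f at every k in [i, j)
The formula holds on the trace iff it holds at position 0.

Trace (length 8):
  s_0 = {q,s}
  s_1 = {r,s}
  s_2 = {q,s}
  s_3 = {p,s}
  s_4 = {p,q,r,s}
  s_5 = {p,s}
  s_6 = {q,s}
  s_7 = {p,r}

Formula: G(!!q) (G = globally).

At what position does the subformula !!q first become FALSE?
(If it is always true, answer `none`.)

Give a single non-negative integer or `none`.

Answer: 1

Derivation:
s_0={q,s}: !!q=True !q=False q=True
s_1={r,s}: !!q=False !q=True q=False
s_2={q,s}: !!q=True !q=False q=True
s_3={p,s}: !!q=False !q=True q=False
s_4={p,q,r,s}: !!q=True !q=False q=True
s_5={p,s}: !!q=False !q=True q=False
s_6={q,s}: !!q=True !q=False q=True
s_7={p,r}: !!q=False !q=True q=False
G(!!q) holds globally = False
First violation at position 1.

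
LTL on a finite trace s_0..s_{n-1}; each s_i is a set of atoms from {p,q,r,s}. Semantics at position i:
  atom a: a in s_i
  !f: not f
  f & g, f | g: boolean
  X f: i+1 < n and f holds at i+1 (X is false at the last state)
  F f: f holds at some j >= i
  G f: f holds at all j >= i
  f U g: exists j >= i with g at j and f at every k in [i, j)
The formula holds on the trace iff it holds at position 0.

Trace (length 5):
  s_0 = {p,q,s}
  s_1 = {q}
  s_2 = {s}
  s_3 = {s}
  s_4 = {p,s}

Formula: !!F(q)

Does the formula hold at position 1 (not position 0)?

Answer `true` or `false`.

s_0={p,q,s}: !!F(q)=True !F(q)=False F(q)=True q=True
s_1={q}: !!F(q)=True !F(q)=False F(q)=True q=True
s_2={s}: !!F(q)=False !F(q)=True F(q)=False q=False
s_3={s}: !!F(q)=False !F(q)=True F(q)=False q=False
s_4={p,s}: !!F(q)=False !F(q)=True F(q)=False q=False
Evaluating at position 1: result = True

Answer: true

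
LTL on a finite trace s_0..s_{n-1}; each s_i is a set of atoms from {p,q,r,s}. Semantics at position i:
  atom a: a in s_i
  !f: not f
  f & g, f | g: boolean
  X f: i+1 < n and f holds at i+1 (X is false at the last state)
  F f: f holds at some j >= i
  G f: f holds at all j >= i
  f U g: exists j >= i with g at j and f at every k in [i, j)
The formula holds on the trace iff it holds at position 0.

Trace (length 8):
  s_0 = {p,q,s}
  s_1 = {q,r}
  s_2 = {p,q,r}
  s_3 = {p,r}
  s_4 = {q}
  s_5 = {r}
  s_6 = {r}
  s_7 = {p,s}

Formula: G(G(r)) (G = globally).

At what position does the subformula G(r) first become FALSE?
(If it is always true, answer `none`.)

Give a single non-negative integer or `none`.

Answer: 0

Derivation:
s_0={p,q,s}: G(r)=False r=False
s_1={q,r}: G(r)=False r=True
s_2={p,q,r}: G(r)=False r=True
s_3={p,r}: G(r)=False r=True
s_4={q}: G(r)=False r=False
s_5={r}: G(r)=False r=True
s_6={r}: G(r)=False r=True
s_7={p,s}: G(r)=False r=False
G(G(r)) holds globally = False
First violation at position 0.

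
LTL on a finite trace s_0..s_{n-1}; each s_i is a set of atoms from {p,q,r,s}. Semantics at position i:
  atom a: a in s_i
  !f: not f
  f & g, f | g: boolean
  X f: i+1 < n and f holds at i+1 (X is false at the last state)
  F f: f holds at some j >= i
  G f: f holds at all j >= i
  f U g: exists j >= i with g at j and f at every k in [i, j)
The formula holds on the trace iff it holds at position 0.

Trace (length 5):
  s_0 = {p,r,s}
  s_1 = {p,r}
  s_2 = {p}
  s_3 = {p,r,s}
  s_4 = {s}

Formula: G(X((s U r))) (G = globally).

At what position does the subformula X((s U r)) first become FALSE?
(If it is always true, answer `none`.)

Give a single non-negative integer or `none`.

Answer: 1

Derivation:
s_0={p,r,s}: X((s U r))=True (s U r)=True s=True r=True
s_1={p,r}: X((s U r))=False (s U r)=True s=False r=True
s_2={p}: X((s U r))=True (s U r)=False s=False r=False
s_3={p,r,s}: X((s U r))=False (s U r)=True s=True r=True
s_4={s}: X((s U r))=False (s U r)=False s=True r=False
G(X((s U r))) holds globally = False
First violation at position 1.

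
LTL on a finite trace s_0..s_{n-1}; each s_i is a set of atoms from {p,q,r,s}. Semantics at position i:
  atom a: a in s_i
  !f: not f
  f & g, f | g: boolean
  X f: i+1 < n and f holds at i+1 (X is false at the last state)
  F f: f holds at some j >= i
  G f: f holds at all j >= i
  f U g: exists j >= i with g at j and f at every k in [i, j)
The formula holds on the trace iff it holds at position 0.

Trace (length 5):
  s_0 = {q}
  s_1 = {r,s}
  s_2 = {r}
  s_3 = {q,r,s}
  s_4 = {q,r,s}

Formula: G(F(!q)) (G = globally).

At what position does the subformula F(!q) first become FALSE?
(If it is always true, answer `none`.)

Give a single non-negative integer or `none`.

Answer: 3

Derivation:
s_0={q}: F(!q)=True !q=False q=True
s_1={r,s}: F(!q)=True !q=True q=False
s_2={r}: F(!q)=True !q=True q=False
s_3={q,r,s}: F(!q)=False !q=False q=True
s_4={q,r,s}: F(!q)=False !q=False q=True
G(F(!q)) holds globally = False
First violation at position 3.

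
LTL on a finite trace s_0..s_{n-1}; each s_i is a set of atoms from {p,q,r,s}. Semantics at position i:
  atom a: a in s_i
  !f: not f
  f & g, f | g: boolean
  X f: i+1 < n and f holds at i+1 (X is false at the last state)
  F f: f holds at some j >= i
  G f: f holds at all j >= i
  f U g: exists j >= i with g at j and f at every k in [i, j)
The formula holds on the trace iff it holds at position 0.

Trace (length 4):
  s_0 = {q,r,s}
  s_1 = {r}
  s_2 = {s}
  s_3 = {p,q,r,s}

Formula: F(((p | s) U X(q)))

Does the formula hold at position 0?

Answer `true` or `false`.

s_0={q,r,s}: F(((p | s) U X(q)))=True ((p | s) U X(q))=False (p | s)=True p=False s=True X(q)=False q=True
s_1={r}: F(((p | s) U X(q)))=True ((p | s) U X(q))=False (p | s)=False p=False s=False X(q)=False q=False
s_2={s}: F(((p | s) U X(q)))=True ((p | s) U X(q))=True (p | s)=True p=False s=True X(q)=True q=False
s_3={p,q,r,s}: F(((p | s) U X(q)))=False ((p | s) U X(q))=False (p | s)=True p=True s=True X(q)=False q=True

Answer: true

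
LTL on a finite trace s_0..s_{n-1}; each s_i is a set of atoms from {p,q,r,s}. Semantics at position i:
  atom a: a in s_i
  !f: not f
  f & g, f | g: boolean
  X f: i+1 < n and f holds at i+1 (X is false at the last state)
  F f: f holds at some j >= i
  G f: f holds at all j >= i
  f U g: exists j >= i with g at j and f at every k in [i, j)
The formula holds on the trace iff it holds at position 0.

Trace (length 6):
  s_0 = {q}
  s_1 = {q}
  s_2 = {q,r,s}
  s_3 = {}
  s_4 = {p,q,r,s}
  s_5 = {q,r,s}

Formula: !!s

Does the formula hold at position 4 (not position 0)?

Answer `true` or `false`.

s_0={q}: !!s=False !s=True s=False
s_1={q}: !!s=False !s=True s=False
s_2={q,r,s}: !!s=True !s=False s=True
s_3={}: !!s=False !s=True s=False
s_4={p,q,r,s}: !!s=True !s=False s=True
s_5={q,r,s}: !!s=True !s=False s=True
Evaluating at position 4: result = True

Answer: true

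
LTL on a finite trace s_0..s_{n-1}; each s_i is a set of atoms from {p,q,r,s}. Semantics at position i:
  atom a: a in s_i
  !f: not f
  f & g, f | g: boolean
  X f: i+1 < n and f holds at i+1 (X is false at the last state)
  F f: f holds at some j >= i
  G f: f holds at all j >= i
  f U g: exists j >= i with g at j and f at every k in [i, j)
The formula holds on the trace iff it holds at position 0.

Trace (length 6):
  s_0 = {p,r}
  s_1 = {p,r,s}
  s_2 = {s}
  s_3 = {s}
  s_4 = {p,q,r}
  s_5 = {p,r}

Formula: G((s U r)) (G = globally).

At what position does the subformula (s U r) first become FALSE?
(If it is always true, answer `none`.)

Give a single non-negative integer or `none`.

Answer: none

Derivation:
s_0={p,r}: (s U r)=True s=False r=True
s_1={p,r,s}: (s U r)=True s=True r=True
s_2={s}: (s U r)=True s=True r=False
s_3={s}: (s U r)=True s=True r=False
s_4={p,q,r}: (s U r)=True s=False r=True
s_5={p,r}: (s U r)=True s=False r=True
G((s U r)) holds globally = True
No violation — formula holds at every position.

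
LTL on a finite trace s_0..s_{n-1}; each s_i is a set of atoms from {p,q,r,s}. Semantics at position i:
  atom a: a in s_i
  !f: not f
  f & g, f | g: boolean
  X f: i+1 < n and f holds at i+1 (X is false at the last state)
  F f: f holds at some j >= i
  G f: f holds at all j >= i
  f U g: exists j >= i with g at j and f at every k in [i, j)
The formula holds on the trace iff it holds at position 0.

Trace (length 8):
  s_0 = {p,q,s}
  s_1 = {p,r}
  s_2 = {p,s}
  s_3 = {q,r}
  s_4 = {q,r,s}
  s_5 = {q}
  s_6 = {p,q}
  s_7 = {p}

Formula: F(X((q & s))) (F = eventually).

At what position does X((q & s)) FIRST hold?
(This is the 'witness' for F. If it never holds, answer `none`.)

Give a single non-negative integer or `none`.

Answer: 3

Derivation:
s_0={p,q,s}: X((q & s))=False (q & s)=True q=True s=True
s_1={p,r}: X((q & s))=False (q & s)=False q=False s=False
s_2={p,s}: X((q & s))=False (q & s)=False q=False s=True
s_3={q,r}: X((q & s))=True (q & s)=False q=True s=False
s_4={q,r,s}: X((q & s))=False (q & s)=True q=True s=True
s_5={q}: X((q & s))=False (q & s)=False q=True s=False
s_6={p,q}: X((q & s))=False (q & s)=False q=True s=False
s_7={p}: X((q & s))=False (q & s)=False q=False s=False
F(X((q & s))) holds; first witness at position 3.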